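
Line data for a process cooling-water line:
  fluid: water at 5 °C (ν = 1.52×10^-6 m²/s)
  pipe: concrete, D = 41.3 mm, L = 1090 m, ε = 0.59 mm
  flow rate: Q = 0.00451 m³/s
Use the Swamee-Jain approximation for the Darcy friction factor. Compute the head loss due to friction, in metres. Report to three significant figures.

V = 4Q/(πD²) = 4·0.00451/(π·0.0413²) = 3.367 m/s
Re = VD/ν = 3.367·0.0413/1.52×10^-6 = 9.15×10^4 → turbulent
ε/D = 0.59/41.3 = 0.0143
Swamee-Jain: f = 0.04370
h_f = f(L/D)V²/(2g) = 0.04370·(1090/0.0413)·3.367²/(2·9.81) = 666.3 m

h_f ≈ 666 m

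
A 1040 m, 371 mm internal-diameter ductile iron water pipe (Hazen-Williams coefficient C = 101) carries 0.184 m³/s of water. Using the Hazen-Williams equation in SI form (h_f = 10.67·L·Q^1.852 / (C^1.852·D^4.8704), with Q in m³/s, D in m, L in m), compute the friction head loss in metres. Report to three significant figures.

h_f ≈ 11.7 m

h_f = 10.67·1040·0.184^1.852 / (101^1.852·0.371^4.8704) = 11.72 m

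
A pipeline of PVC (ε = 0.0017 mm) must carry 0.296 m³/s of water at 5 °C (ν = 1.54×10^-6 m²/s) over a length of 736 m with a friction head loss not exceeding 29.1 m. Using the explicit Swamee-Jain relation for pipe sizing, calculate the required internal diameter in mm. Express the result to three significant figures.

D ≈ 298 mm

Swamee-Jain (Type III): D = 0.66·[ε^1.25·(LQ²/(gh_f))^4.75 + ν·Q^9.4·(L/(gh_f))^5.2]^0.04
LQ²/(gh_f) = 0.2259; L/(gh_f) = 2.578
Term 1 = ε^1.25·(…)^4.75 = 5.24×10^-11; Term 2 = ν·Q^9.4·(…)^5.2 = 2.27×10^-9
D = 0.66·(5.24×10^-11 + 2.27×10^-9)^0.04 = 0.2980 m = 298 mm
Check: V = 4.24 m/s, Re = 8.21×10^5, f = 0.01213, h_f = 27.5 m ≈ 29.1 m ✓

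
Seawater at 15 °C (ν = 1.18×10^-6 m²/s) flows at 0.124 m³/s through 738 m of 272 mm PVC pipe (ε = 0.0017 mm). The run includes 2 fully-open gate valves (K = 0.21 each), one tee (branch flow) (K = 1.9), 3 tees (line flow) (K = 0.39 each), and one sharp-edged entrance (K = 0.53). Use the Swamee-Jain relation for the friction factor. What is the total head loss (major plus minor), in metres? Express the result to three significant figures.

H_L ≈ 9.26 m

V = 4Q/(πD²) = 2.134 m/s; V²/2g = 0.2321 m
Re = 4.92×10^5, ε/D = 6.25×10^-6 → f = 0.01323 (Swamee-Jain)
Major: h_f = f(L/D)·V²/2g = 0.01323·2713·0.2321 = 8.331 m
Minor: ΣK = 4.02; h_m = ΣK·V²/2g = 0.9331 m
Total H_L = 8.331 + 0.9331 = 9.264 m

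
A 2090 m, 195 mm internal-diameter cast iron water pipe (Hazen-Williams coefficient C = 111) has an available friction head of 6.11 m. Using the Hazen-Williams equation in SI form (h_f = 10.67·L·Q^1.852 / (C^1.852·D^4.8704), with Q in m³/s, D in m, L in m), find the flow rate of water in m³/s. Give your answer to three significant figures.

Rearranging: Q = [h_f·C^1.852·D^4.8704 / (10.67·L)]^(1/1.852)
Q = [6.11·111^1.852·0.195^4.8704 / (10.67·2090)]^0.540 = 0.01798 m³/s

Q ≈ 0.0180 m³/s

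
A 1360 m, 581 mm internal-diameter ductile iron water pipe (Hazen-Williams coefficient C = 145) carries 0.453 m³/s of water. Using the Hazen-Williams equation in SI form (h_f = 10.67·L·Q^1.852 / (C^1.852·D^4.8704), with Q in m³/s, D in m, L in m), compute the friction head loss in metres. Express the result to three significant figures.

h_f = 10.67·1360·0.453^1.852 / (145^1.852·0.581^4.8704) = 4.683 m

h_f ≈ 4.68 m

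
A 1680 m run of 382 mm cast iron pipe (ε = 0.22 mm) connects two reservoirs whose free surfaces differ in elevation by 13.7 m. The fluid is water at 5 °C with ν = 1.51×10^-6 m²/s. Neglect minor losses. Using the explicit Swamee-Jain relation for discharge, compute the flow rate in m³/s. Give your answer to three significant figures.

Swamee-Jain (Type II): Q = -0.965·√(gD⁵h_f/L)·ln[ε/(3.7D) + √(3.17ν²L/(gD³h_f))]
√(gD⁵h_f/L) = √(9.81·0.382⁵·13.7/1680) = 0.02551
ε/(3.7D) = 1.56×10^-4; √(3.17ν²L/(gD³h_f)) = 4.03×10^-5
Q = -0.965·0.02551·ln(1.959×10^-4) = 0.2102 m³/s
Check: V = 1.83 m/s, Re = 4.64×10^5, f = 0.01830, h_f = 13.8 m ≈ 13.7 m ✓

Q ≈ 0.210 m³/s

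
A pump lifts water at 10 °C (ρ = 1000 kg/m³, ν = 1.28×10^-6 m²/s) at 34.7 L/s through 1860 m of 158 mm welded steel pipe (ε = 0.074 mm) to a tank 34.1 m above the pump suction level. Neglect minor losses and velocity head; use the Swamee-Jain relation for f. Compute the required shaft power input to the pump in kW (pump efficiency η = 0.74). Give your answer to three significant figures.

V = 4Q/(πD²) = 1.770 m/s; Re = 2.18×10^5; ε/D = 4.68×10^-4; f = 0.01862
h_f = f(L/D)V²/2g = 34.98 m
Total head H = z + h_f = 34.1 + 34.98 = 69.08 m
P_hyd = ρgQH = 1000·9.81·0.0347·69.08 = 23.52 kW
P_shaft = P_hyd/η = 23.52/0.74 = 31.78 kW

P_shaft ≈ 31.8 kW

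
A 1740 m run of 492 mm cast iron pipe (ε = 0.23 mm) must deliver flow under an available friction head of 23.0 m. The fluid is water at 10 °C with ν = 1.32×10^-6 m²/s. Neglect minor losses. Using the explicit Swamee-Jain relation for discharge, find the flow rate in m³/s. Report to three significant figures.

Swamee-Jain (Type II): Q = -0.965·√(gD⁵h_f/L)·ln[ε/(3.7D) + √(3.17ν²L/(gD³h_f))]
√(gD⁵h_f/L) = √(9.81·0.492⁵·23.0/1740) = 0.06114
ε/(3.7D) = 1.26×10^-4; √(3.17ν²L/(gD³h_f)) = 1.89×10^-5
Q = -0.965·0.06114·ln(1.453×10^-4) = 0.5214 m³/s
Check: V = 2.74 m/s, Re = 1.02×10^6, f = 0.01706, h_f = 23.1 m ≈ 23.0 m ✓

Q ≈ 0.521 m³/s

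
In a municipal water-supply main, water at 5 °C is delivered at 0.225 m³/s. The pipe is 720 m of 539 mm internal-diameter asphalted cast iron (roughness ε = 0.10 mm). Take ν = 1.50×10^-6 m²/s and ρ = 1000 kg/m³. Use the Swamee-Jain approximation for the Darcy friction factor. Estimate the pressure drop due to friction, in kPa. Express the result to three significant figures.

V = 4Q/(πD²) = 4·0.225/(π·0.539²) = 0.9861 m/s
Re = VD/ν = 0.9861·0.539/1.50×10^-6 = 3.54×10^5 → turbulent
ε/D = 0.10/539 = 1.86×10^-4
Swamee-Jain: f = 0.01590
h_f = f(L/D)V²/(2g) = 0.01590·(720/0.539)·0.9861²/(2·9.81) = 1.053 m
Δp = ρg·h_f = 1000·9.81·1.053 = 10.33 kPa

Δp ≈ 10.3 kPa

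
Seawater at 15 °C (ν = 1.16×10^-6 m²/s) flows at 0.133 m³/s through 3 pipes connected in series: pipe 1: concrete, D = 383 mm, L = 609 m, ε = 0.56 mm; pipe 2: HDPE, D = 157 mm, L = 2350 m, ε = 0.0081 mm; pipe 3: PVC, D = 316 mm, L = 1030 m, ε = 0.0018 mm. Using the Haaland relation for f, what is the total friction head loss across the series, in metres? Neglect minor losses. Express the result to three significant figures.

H ≈ 464 m

Pipe 1: V = 1.154 m/s, Re = 3.81×10^5, ε/D = 0.00146, f = 0.02215, h_1 = f(L/D)V²/2g = 2.392 m
Pipe 2: V = 6.870 m/s, Re = 9.30×10^5, ε/D = 5.16×10^-5, f = 0.01265, h_2 = f(L/D)V²/2g = 455.5 m
Pipe 3: V = 1.696 m/s, Re = 4.62×10^5, ε/D = 5.70×10^-6, f = 0.01331, h_3 = f(L/D)V²/2g = 6.359 m
Series → Q common, losses add: H = Σh = 464.3 m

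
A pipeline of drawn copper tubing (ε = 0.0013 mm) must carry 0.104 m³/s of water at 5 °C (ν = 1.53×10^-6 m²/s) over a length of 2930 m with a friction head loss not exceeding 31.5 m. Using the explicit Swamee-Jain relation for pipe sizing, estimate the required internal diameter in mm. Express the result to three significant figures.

Swamee-Jain (Type III): D = 0.66·[ε^1.25·(LQ²/(gh_f))^4.75 + ν·Q^9.4·(L/(gh_f))^5.2]^0.04
LQ²/(gh_f) = 0.1026; L/(gh_f) = 9.482
Term 1 = ε^1.25·(…)^4.75 = 8.80×10^-13; Term 2 = ν·Q^9.4·(…)^5.2 = 1.06×10^-10
D = 0.66·(8.80×10^-13 + 1.06×10^-10)^0.04 = 0.2634 m = 263 mm
Check: V = 1.91 m/s, Re = 3.29×10^5, f = 0.01419, h_f = 29.3 m ≈ 31.5 m ✓

D ≈ 263 mm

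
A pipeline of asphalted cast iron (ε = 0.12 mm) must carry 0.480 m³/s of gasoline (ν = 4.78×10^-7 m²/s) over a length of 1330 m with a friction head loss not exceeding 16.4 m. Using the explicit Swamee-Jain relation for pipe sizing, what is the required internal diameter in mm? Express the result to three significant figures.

D ≈ 477 mm

Swamee-Jain (Type III): D = 0.66·[ε^1.25·(LQ²/(gh_f))^4.75 + ν·Q^9.4·(L/(gh_f))^5.2]^0.04
LQ²/(gh_f) = 1.905; L/(gh_f) = 8.267
Term 1 = ε^1.25·(…)^4.75 = 2.68×10^-4; Term 2 = ν·Q^9.4·(…)^5.2 = 2.84×10^-5
D = 0.66·(2.68×10^-4 + 2.84×10^-5)^0.04 = 0.4769 m = 477 mm
Check: V = 2.69 m/s, Re = 2.68×10^6, f = 0.01479, h_f = 15.2 m ≈ 16.4 m ✓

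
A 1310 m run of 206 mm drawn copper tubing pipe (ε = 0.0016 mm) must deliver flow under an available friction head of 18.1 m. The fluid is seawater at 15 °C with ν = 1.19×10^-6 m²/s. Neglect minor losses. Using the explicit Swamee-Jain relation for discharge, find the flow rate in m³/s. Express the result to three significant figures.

Swamee-Jain (Type II): Q = -0.965·√(gD⁵h_f/L)·ln[ε/(3.7D) + √(3.17ν²L/(gD³h_f))]
√(gD⁵h_f/L) = √(9.81·0.206⁵·18.1/1310) = 0.007091
ε/(3.7D) = 2.10×10^-6; √(3.17ν²L/(gD³h_f)) = 6.16×10^-5
Q = -0.965·0.007091·ln(6.365×10^-5) = 0.06612 m³/s
Check: V = 1.98 m/s, Re = 3.43×10^5, f = 0.01412, h_f = 18.0 m ≈ 18.1 m ✓

Q ≈ 0.0661 m³/s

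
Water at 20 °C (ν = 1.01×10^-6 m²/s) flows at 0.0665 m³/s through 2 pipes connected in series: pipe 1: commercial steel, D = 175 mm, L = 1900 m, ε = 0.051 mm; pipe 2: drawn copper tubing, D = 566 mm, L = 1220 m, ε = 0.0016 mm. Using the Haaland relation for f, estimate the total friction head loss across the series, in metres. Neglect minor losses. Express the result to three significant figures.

H ≈ 68.4 m

Pipe 1: V = 2.765 m/s, Re = 4.79×10^5, ε/D = 2.91×10^-4, f = 0.01613, h_1 = f(L/D)V²/2g = 68.24 m
Pipe 2: V = 0.2643 m/s, Re = 1.48×10^5, ε/D = 2.83×10^-6, f = 0.01646, h_2 = f(L/D)V²/2g = 0.1263 m
Series → Q common, losses add: H = Σh = 68.36 m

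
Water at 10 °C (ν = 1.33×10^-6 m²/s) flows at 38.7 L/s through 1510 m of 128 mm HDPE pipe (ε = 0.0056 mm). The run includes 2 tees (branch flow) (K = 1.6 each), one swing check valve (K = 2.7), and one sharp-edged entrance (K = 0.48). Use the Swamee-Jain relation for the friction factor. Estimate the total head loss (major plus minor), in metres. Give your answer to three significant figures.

H_L ≈ 84.3 m

V = 4Q/(πD²) = 3.007 m/s; V²/2g = 0.4610 m
Re = 2.89×10^5, ε/D = 4.37×10^-5 → f = 0.01496 (Swamee-Jain)
Major: h_f = f(L/D)·V²/2g = 0.01496·11797·0.4610 = 81.34 m
Minor: ΣK = 6.38; h_m = ΣK·V²/2g = 2.941 m
Total H_L = 81.34 + 2.941 = 84.28 m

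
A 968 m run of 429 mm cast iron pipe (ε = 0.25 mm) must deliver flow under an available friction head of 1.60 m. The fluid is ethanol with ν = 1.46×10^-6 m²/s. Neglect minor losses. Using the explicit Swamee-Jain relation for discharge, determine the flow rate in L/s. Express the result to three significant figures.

Q ≈ 124 L/s

Swamee-Jain (Type II): Q = -0.965·√(gD⁵h_f/L)·ln[ε/(3.7D) + √(3.17ν²L/(gD³h_f))]
√(gD⁵h_f/L) = √(9.81·0.429⁵·1.60/968) = 0.01535
ε/(3.7D) = 1.58×10^-4; √(3.17ν²L/(gD³h_f)) = 7.27×10^-5
Q = -0.965·0.01535·ln(2.302×10^-4) = 0.1241 m³/s
Check: V = 0.858 m/s, Re = 2.52×10^5, f = 0.01901, h_f = 1.61 m ≈ 1.60 m ✓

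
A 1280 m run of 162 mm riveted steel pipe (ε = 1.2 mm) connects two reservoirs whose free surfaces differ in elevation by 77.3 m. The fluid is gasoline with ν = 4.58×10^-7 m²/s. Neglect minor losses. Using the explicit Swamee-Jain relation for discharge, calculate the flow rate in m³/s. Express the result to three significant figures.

Q ≈ 0.0487 m³/s

Swamee-Jain (Type II): Q = -0.965·√(gD⁵h_f/L)·ln[ε/(3.7D) + √(3.17ν²L/(gD³h_f))]
√(gD⁵h_f/L) = √(9.81·0.162⁵·77.3/1280) = 0.008130
ε/(3.7D) = 0.00200; √(3.17ν²L/(gD³h_f)) = 1.62×10^-5
Q = -0.965·0.008130·ln(0.002018) = 0.04869 m³/s
Check: V = 2.36 m/s, Re = 8.35×10^5, f = 0.03448, h_f = 77.5 m ≈ 77.3 m ✓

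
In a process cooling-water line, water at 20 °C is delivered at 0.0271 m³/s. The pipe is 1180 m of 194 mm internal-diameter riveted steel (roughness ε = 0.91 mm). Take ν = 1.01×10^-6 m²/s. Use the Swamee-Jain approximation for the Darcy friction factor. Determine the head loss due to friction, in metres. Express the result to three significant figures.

V = 4Q/(πD²) = 4·0.0271/(π·0.194²) = 0.9168 m/s
Re = VD/ν = 0.9168·0.194/1.01×10^-6 = 1.76×10^5 → turbulent
ε/D = 0.91/194 = 0.00469
Swamee-Jain: f = 0.03054
h_f = f(L/D)V²/(2g) = 0.03054·(1180/0.194)·0.9168²/(2·9.81) = 7.958 m

h_f ≈ 7.96 m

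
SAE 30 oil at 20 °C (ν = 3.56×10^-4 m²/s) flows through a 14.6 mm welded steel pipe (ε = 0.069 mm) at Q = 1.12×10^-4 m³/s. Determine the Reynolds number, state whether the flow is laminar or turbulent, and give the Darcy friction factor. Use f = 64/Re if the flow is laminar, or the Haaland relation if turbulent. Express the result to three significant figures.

Re ≈ 27.4; laminar; f = 64/Re ≈ 2.33

V = 4Q/(πD²) = 0.6690 m/s
Re = VD/ν = 0.6690·0.0146/3.56×10^-4 = 27.4
Re < 2300 → laminar → f = 64/Re = 2.333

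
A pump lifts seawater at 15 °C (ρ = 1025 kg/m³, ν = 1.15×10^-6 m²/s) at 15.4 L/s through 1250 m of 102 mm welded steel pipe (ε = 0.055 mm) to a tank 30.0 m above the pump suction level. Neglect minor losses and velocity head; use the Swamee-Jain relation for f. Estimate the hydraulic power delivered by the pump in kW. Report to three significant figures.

P_hyd ≈ 11.3 kW

V = 4Q/(πD²) = 1.885 m/s; Re = 1.67×10^5; ε/D = 5.39×10^-4; f = 0.01945
h_f = f(L/D)V²/2g = 43.16 m
Total head H = z + h_f = 30.0 + 43.16 = 73.16 m
P_hyd = ρgQH = 1025·9.81·0.0154·73.16 = 11.33 kW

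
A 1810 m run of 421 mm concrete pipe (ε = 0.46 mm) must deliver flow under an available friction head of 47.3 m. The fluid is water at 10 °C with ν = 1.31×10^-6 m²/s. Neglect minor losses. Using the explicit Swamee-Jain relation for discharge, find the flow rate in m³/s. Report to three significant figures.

Q ≈ 0.454 m³/s

Swamee-Jain (Type II): Q = -0.965·√(gD⁵h_f/L)·ln[ε/(3.7D) + √(3.17ν²L/(gD³h_f))]
√(gD⁵h_f/L) = √(9.81·0.421⁵·47.3/1810) = 0.05823
ε/(3.7D) = 2.95×10^-4; √(3.17ν²L/(gD³h_f)) = 1.69×10^-5
Q = -0.965·0.05823·ln(3.122×10^-4) = 0.4536 m³/s
Check: V = 3.26 m/s, Re = 1.05×10^6, f = 0.02042, h_f = 47.5 m ≈ 47.3 m ✓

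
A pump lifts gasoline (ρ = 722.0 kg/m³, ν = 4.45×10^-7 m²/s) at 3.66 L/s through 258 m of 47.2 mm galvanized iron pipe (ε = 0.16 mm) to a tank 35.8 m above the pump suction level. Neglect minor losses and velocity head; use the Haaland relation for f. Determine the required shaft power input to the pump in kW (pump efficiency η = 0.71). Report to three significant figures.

P_shaft ≈ 2.54 kW

V = 4Q/(πD²) = 2.092 m/s; Re = 2.22×10^5; ε/D = 0.00339; f = 0.02764
h_f = f(L/D)V²/2g = 33.70 m
Total head H = z + h_f = 35.8 + 33.70 = 69.50 m
P_hyd = ρgQH = 722.0·9.81·0.00366·69.50 = 1.802 kW
P_shaft = P_hyd/η = 1.802/0.71 = 2.537 kW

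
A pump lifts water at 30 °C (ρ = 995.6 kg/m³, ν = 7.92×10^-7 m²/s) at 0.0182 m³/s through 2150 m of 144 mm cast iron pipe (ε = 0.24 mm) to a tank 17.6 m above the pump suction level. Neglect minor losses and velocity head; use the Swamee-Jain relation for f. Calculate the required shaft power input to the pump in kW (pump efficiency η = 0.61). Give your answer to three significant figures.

V = 4Q/(πD²) = 1.118 m/s; Re = 2.03×10^5; ε/D = 0.00167; f = 0.02349
h_f = f(L/D)V²/2g = 22.32 m
Total head H = z + h_f = 17.6 + 22.32 = 39.92 m
P_hyd = ρgQH = 995.6·9.81·0.0182·39.92 = 7.096 kW
P_shaft = P_hyd/η = 7.096/0.61 = 11.63 kW

P_shaft ≈ 11.6 kW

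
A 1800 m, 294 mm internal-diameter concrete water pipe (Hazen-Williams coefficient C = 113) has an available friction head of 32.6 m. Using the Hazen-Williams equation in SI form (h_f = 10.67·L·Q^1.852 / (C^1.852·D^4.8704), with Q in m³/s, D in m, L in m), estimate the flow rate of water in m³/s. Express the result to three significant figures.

Rearranging: Q = [h_f·C^1.852·D^4.8704 / (10.67·L)]^(1/1.852)
Q = [32.6·113^1.852·0.294^4.8704 / (10.67·1800)]^0.540 = 0.1443 m³/s

Q ≈ 0.144 m³/s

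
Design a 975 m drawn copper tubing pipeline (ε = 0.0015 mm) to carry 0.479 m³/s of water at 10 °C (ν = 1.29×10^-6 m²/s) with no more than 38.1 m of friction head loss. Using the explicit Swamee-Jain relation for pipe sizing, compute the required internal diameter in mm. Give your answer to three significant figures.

D ≈ 355 mm

Swamee-Jain (Type III): D = 0.66·[ε^1.25·(LQ²/(gh_f))^4.75 + ν·Q^9.4·(L/(gh_f))^5.2]^0.04
LQ²/(gh_f) = 0.5985; L/(gh_f) = 2.609
Term 1 = ε^1.25·(…)^4.75 = 4.58×10^-9; Term 2 = ν·Q^9.4·(…)^5.2 = 1.87×10^-7
D = 0.66·(4.58×10^-9 + 1.87×10^-7)^0.04 = 0.3555 m = 355 mm
Check: V = 4.83 m/s, Re = 1.33×10^6, f = 0.01120, h_f = 36.5 m ≈ 38.1 m ✓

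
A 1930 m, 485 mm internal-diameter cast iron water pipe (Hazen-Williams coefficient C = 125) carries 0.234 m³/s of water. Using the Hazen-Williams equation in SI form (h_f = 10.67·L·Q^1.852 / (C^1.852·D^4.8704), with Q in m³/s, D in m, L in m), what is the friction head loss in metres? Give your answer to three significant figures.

h_f = 10.67·1930·0.234^1.852 / (125^1.852·0.485^4.8704) = 6.203 m

h_f ≈ 6.20 m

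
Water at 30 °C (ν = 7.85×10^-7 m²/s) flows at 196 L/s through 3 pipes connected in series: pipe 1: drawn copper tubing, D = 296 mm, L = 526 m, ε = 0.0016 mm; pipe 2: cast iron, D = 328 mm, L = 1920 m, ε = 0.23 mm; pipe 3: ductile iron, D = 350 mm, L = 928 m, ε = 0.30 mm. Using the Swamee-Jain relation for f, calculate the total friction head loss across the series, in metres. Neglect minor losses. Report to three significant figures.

H ≈ 49.2 m

Pipe 1: V = 2.848 m/s, Re = 1.07×10^6, ε/D = 5.41×10^-6, f = 0.01161, h_1 = f(L/D)V²/2g = 8.531 m
Pipe 2: V = 2.320 m/s, Re = 9.69×10^5, ε/D = 7.01×10^-4, f = 0.01855, h_2 = f(L/D)V²/2g = 29.77 m
Pipe 3: V = 2.037 m/s, Re = 9.08×10^5, ε/D = 8.57×10^-4, f = 0.01939, h_3 = f(L/D)V²/2g = 10.87 m
Series → Q common, losses add: H = Σh = 49.18 m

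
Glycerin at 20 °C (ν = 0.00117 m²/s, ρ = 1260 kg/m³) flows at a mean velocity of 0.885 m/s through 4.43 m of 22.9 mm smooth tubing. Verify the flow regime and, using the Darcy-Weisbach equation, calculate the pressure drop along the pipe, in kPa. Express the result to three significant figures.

Δp ≈ 353 kPa

Re = VD/ν = 0.885·0.02290/0.00117 = 17.3 → laminar (Re < 2300)
f = 64/Re = 3.695
h_f = f(L/D)V²/(2g) = 3.695·(4.43/0.02290)·0.885²/(2·9.81) = 28.53 m
Δp = ρg·h_f = 1260·9.81·28.53 = 352.7 kPa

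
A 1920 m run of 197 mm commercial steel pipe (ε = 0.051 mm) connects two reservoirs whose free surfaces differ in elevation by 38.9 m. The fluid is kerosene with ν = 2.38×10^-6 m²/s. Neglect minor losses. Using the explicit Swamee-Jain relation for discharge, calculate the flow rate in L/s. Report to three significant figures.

Swamee-Jain (Type II): Q = -0.965·√(gD⁵h_f/L)·ln[ε/(3.7D) + √(3.17ν²L/(gD³h_f))]
√(gD⁵h_f/L) = √(9.81·0.197⁵·38.9/1920) = 0.007679
ε/(3.7D) = 7.00×10^-5; √(3.17ν²L/(gD³h_f)) = 1.09×10^-4
Q = -0.965·0.007679·ln(1.787×10^-4) = 0.06395 m³/s
Check: V = 2.10 m/s, Re = 1.74×10^5, f = 0.01784, h_f = 39.0 m ≈ 38.9 m ✓

Q ≈ 64.0 L/s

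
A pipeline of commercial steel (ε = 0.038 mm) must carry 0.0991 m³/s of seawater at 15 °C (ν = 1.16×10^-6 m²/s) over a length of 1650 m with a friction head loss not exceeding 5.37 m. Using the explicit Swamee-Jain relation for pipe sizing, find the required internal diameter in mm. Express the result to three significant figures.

D ≈ 333 mm

Swamee-Jain (Type III): D = 0.66·[ε^1.25·(LQ²/(gh_f))^4.75 + ν·Q^9.4·(L/(gh_f))^5.2]^0.04
LQ²/(gh_f) = 0.3076; L/(gh_f) = 31.32
Term 1 = ε^1.25·(…)^4.75 = 1.10×10^-8; Term 2 = ν·Q^9.4·(…)^5.2 = 2.55×10^-8
D = 0.66·(1.10×10^-8 + 2.55×10^-8)^0.04 = 0.3327 m = 333 mm
Check: V = 1.14 m/s, Re = 3.27×10^5, f = 0.01539, h_f = 5.06 m ≈ 5.37 m ✓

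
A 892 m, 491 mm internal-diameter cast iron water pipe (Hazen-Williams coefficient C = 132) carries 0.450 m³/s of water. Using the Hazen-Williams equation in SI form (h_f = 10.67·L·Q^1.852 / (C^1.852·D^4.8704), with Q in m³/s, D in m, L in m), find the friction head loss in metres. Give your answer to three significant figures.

h_f = 10.67·892·0.450^1.852 / (132^1.852·0.491^4.8704) = 8.195 m

h_f ≈ 8.19 m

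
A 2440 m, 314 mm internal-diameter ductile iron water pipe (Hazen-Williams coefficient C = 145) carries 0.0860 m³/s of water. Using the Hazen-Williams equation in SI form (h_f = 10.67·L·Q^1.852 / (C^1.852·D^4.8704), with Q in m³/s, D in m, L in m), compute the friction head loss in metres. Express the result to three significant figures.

h_f ≈ 7.75 m

h_f = 10.67·2440·0.0860^1.852 / (145^1.852·0.314^4.8704) = 7.754 m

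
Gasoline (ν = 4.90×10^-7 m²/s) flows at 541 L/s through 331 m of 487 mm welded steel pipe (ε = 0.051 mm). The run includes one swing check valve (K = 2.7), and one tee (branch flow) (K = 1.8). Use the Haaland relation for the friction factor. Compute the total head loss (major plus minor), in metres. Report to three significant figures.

H_L ≈ 5.62 m

V = 4Q/(πD²) = 2.904 m/s; V²/2g = 0.4299 m
Re = 2.89×10^6, ε/D = 1.05×10^-4 → f = 0.01262 (Haaland)
Major: h_f = f(L/D)·V²/2g = 0.01262·679.7·0.4299 = 3.687 m
Minor: ΣK = 4.50; h_m = ΣK·V²/2g = 1.935 m
Total H_L = 3.687 + 1.935 = 5.622 m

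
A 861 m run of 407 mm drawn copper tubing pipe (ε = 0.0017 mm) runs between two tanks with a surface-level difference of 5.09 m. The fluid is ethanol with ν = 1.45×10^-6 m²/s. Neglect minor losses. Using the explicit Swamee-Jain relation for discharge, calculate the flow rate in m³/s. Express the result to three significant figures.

Q ≈ 0.247 m³/s

Swamee-Jain (Type II): Q = -0.965·√(gD⁵h_f/L)·ln[ε/(3.7D) + √(3.17ν²L/(gD³h_f))]
√(gD⁵h_f/L) = √(9.81·0.407⁵·5.09/861) = 0.02545
ε/(3.7D) = 1.13×10^-6; √(3.17ν²L/(gD³h_f)) = 4.13×10^-5
Q = -0.965·0.02545·ln(4.242×10^-5) = 0.2473 m³/s
Check: V = 1.90 m/s, Re = 5.33×10^5, f = 0.01301, h_f = 5.07 m ≈ 5.09 m ✓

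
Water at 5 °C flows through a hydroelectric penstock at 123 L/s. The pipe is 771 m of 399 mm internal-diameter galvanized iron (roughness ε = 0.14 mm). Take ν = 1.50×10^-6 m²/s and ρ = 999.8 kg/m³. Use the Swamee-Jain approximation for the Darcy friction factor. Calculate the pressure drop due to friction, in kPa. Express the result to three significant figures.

V = 4Q/(πD²) = 4·0.123/(π·0.399²) = 0.9837 m/s
Re = VD/ν = 0.9837·0.399/1.50×10^-6 = 2.62×10^5 → turbulent
ε/D = 0.14/399 = 3.51×10^-4
Swamee-Jain: f = 0.01762
h_f = f(L/D)V²/(2g) = 0.01762·(771/0.399)·0.9837²/(2·9.81) = 1.680 m
Δp = ρg·h_f = 999.8·9.81·1.680 = 16.47 kPa

Δp ≈ 16.5 kPa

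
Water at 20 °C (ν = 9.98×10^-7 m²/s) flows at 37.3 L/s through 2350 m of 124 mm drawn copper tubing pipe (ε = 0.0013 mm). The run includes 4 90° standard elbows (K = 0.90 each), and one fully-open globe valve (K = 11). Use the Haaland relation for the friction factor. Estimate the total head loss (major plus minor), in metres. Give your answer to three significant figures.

H_L ≈ 134 m

V = 4Q/(πD²) = 3.089 m/s; V²/2g = 0.4862 m
Re = 3.84×10^5, ε/D = 1.05×10^-5 → f = 0.01380 (Haaland)
Major: h_f = f(L/D)·V²/2g = 0.01380·18952·0.4862 = 127.2 m
Minor: ΣK = 14.6; h_m = ΣK·V²/2g = 7.099 m
Total H_L = 127.2 + 7.099 = 134.3 m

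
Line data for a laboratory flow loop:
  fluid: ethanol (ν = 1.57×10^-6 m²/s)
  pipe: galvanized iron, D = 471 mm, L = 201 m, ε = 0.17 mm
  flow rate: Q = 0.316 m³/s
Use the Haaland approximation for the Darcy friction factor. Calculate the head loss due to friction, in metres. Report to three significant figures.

V = 4Q/(πD²) = 4·0.316/(π·0.471²) = 1.814 m/s
Re = VD/ν = 1.814·0.471/1.57×10^-6 = 5.44×10^5 → turbulent
ε/D = 0.17/471 = 3.61×10^-4
Haaland: f = 0.01655
h_f = f(L/D)V²/(2g) = 0.01655·(201/0.471)·1.814²/(2·9.81) = 1.184 m

h_f ≈ 1.18 m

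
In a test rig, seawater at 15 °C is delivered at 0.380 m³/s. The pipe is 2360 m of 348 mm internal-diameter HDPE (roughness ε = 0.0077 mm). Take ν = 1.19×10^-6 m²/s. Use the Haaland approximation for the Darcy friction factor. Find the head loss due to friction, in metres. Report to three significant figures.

h_f ≈ 64.8 m

V = 4Q/(πD²) = 4·0.380/(π·0.348²) = 3.995 m/s
Re = VD/ν = 3.995·0.348/1.19×10^-6 = 1.17×10^6 → turbulent
ε/D = 0.0077/348 = 2.21×10^-5
Haaland: f = 0.01175
h_f = f(L/D)V²/(2g) = 0.01175·(2360/0.348)·3.995²/(2·9.81) = 64.83 m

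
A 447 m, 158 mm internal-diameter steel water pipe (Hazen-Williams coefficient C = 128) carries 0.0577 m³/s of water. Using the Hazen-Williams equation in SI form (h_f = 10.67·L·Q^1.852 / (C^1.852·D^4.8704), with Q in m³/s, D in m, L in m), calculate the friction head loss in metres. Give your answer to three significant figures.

h_f = 10.67·447·0.0577^1.852 / (128^1.852·0.158^4.8704) = 24.24 m

h_f ≈ 24.2 m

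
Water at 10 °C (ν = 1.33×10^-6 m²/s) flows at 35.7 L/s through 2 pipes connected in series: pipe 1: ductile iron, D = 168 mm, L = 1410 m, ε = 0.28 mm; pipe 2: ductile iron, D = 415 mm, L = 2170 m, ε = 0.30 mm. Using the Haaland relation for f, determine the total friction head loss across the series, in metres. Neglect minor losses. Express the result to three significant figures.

Pipe 1: V = 1.610 m/s, Re = 2.03×10^5, ε/D = 0.00167, f = 0.02324, h_1 = f(L/D)V²/2g = 25.79 m
Pipe 2: V = 0.2639 m/s, Re = 8.24×10^4, ε/D = 7.23×10^-4, f = 0.02142, h_2 = f(L/D)V²/2g = 0.3977 m
Series → Q common, losses add: H = Σh = 26.18 m

H ≈ 26.2 m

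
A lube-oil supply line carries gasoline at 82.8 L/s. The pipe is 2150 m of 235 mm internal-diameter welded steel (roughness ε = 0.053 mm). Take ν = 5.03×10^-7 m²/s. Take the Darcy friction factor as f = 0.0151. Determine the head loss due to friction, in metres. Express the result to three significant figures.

h_f ≈ 25.7 m

V = 4Q/(πD²) = 4·0.0828/(π·0.235²) = 1.909 m/s
h_f = f(L/D)V²/(2g) = 0.01510·(2150/0.235)·1.909²/(2·9.81) = 25.66 m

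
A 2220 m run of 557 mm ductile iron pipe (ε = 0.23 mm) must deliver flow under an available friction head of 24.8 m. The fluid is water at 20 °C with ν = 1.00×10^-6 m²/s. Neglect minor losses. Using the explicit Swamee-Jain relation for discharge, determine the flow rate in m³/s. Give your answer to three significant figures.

Swamee-Jain (Type II): Q = -0.965·√(gD⁵h_f/L)·ln[ε/(3.7D) + √(3.17ν²L/(gD³h_f))]
√(gD⁵h_f/L) = √(9.81·0.557⁵·24.8/2220) = 0.07665
ε/(3.7D) = 1.12×10^-4; √(3.17ν²L/(gD³h_f)) = 1.29×10^-5
Q = -0.965·0.07665·ln(1.245×10^-4) = 0.6650 m³/s
Check: V = 2.73 m/s, Re = 1.52×10^6, f = 0.01648, h_f = 24.9 m ≈ 24.8 m ✓

Q ≈ 0.665 m³/s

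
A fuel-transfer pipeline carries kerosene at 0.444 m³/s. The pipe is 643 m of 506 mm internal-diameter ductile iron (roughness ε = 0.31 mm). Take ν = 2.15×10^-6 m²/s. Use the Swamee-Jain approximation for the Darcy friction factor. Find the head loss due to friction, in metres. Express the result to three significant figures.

V = 4Q/(πD²) = 4·0.444/(π·0.506²) = 2.208 m/s
Re = VD/ν = 2.208·0.506/2.15×10^-6 = 5.20×10^5 → turbulent
ε/D = 0.31/506 = 6.13×10^-4
Swamee-Jain: f = 0.01842
h_f = f(L/D)V²/(2g) = 0.01842·(643/0.506)·2.208²/(2·9.81) = 5.815 m

h_f ≈ 5.81 m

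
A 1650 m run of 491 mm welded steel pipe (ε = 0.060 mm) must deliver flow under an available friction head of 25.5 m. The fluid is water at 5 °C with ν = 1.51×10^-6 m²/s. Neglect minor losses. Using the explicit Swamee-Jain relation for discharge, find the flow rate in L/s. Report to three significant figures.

Q ≈ 625 L/s

Swamee-Jain (Type II): Q = -0.965·√(gD⁵h_f/L)·ln[ε/(3.7D) + √(3.17ν²L/(gD³h_f))]
√(gD⁵h_f/L) = √(9.81·0.491⁵·25.5/1650) = 0.06578
ε/(3.7D) = 3.30×10^-5; √(3.17ν²L/(gD³h_f)) = 2.01×10^-5
Q = -0.965·0.06578·ln(5.310×10^-5) = 0.6248 m³/s
Check: V = 3.30 m/s, Re = 1.07×10^6, f = 0.01375, h_f = 25.6 m ≈ 25.5 m ✓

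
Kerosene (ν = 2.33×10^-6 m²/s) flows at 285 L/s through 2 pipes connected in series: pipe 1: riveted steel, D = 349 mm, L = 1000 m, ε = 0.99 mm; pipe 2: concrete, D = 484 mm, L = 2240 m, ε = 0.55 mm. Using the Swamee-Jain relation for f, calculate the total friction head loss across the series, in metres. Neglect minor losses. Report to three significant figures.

H ≈ 46.0 m

Pipe 1: V = 2.979 m/s, Re = 4.46×10^5, ε/D = 0.00284, f = 0.02619, h_1 = f(L/D)V²/2g = 33.95 m
Pipe 2: V = 1.549 m/s, Re = 3.22×10^5, ε/D = 0.00114, f = 0.02124, h_2 = f(L/D)V²/2g = 12.02 m
Series → Q common, losses add: H = Σh = 45.97 m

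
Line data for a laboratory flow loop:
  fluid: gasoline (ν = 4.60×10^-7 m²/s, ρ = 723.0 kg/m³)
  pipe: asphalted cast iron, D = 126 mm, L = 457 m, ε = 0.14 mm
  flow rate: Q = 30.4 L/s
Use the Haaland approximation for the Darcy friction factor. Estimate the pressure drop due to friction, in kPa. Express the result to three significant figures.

Δp ≈ 160 kPa

V = 4Q/(πD²) = 4·0.0304/(π·0.126²) = 2.438 m/s
Re = VD/ν = 2.438·0.126/4.60×10^-7 = 6.68×10^5 → turbulent
ε/D = 0.14/126 = 0.00111
Haaland: f = 0.02056
h_f = f(L/D)V²/(2g) = 0.02056·(457/0.126)·2.438²/(2·9.81) = 22.59 m
Δp = ρg·h_f = 723.0·9.81·22.59 = 160.2 kPa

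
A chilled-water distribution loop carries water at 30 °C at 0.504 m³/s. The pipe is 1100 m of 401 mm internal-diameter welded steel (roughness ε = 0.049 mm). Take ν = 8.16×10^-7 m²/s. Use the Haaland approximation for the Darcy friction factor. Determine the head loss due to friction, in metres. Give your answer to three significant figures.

V = 4Q/(πD²) = 4·0.504/(π·0.401²) = 3.991 m/s
Re = VD/ν = 3.991·0.401/8.16×10^-7 = 1.96×10^6 → turbulent
ε/D = 0.049/401 = 1.22×10^-4
Haaland: f = 0.01312
h_f = f(L/D)V²/(2g) = 0.01312·(1100/0.401)·3.991²/(2·9.81) = 29.22 m

h_f ≈ 29.2 m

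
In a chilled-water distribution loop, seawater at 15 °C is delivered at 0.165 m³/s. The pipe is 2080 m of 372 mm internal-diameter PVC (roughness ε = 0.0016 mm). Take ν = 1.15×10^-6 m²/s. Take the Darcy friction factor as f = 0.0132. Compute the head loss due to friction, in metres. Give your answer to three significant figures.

V = 4Q/(πD²) = 4·0.165/(π·0.372²) = 1.518 m/s
h_f = f(L/D)V²/(2g) = 0.01320·(2080/0.372)·1.518²/(2·9.81) = 8.670 m

h_f ≈ 8.67 m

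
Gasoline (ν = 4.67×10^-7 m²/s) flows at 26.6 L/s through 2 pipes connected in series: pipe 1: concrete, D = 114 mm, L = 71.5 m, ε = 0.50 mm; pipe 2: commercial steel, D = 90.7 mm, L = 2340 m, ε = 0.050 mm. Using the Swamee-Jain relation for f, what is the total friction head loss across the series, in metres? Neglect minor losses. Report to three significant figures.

Pipe 1: V = 2.606 m/s, Re = 6.36×10^5, ε/D = 0.00439, f = 0.02945, h_1 = f(L/D)V²/2g = 6.393 m
Pipe 2: V = 4.117 m/s, Re = 8.00×10^5, ε/D = 5.51×10^-4, f = 0.01776, h_2 = f(L/D)V²/2g = 395.8 m
Series → Q common, losses add: H = Σh = 402.2 m

H ≈ 402 m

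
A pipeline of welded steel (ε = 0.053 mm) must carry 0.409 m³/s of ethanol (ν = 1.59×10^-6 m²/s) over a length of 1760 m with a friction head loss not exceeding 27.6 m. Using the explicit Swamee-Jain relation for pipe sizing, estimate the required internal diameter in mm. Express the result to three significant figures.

Swamee-Jain (Type III): D = 0.66·[ε^1.25·(LQ²/(gh_f))^4.75 + ν·Q^9.4·(L/(gh_f))^5.2]^0.04
LQ²/(gh_f) = 1.087; L/(gh_f) = 6.500
Term 1 = ε^1.25·(…)^4.75 = 6.73×10^-6; Term 2 = ν·Q^9.4·(…)^5.2 = 6.01×10^-6
D = 0.66·(6.73×10^-6 + 6.01×10^-6)^0.04 = 0.4205 m = 420 mm
Check: V = 2.95 m/s, Re = 7.79×10^5, f = 0.01415, h_f = 26.2 m ≈ 27.6 m ✓

D ≈ 420 mm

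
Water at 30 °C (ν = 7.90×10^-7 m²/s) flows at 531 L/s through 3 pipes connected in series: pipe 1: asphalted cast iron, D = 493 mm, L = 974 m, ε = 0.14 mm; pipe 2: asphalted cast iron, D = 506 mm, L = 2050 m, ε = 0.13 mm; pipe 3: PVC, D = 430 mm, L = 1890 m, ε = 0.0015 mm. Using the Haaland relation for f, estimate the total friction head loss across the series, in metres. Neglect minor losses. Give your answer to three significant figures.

H ≈ 64.6 m

Pipe 1: V = 2.782 m/s, Re = 1.74×10^6, ε/D = 2.84×10^-4, f = 0.01519, h_1 = f(L/D)V²/2g = 11.83 m
Pipe 2: V = 2.641 m/s, Re = 1.69×10^6, ε/D = 2.57×10^-4, f = 0.01492, h_2 = f(L/D)V²/2g = 21.48 m
Pipe 3: V = 3.657 m/s, Re = 1.99×10^6, ε/D = 3.49×10^-6, f = 0.01045, h_3 = f(L/D)V²/2g = 31.29 m
Series → Q common, losses add: H = Σh = 64.61 m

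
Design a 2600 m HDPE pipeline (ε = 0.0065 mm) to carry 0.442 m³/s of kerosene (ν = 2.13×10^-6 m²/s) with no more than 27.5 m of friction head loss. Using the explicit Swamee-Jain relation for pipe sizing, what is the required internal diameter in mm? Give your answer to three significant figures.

Swamee-Jain (Type III): D = 0.66·[ε^1.25·(LQ²/(gh_f))^4.75 + ν·Q^9.4·(L/(gh_f))^5.2]^0.04
LQ²/(gh_f) = 1.883; L/(gh_f) = 9.638
Term 1 = ε^1.25·(…)^4.75 = 6.63×10^-6; Term 2 = ν·Q^9.4·(…)^5.2 = 1.29×10^-4
D = 0.66·(6.63×10^-6 + 1.29×10^-4)^0.04 = 0.4623 m = 462 mm
Check: V = 2.63 m/s, Re = 5.72×10^5, f = 0.01303, h_f = 25.9 m ≈ 27.5 m ✓

D ≈ 462 mm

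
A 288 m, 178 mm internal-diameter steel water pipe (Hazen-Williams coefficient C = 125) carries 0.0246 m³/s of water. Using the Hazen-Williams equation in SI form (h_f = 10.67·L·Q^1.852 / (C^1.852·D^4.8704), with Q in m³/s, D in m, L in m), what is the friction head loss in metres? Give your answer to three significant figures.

h_f = 10.67·288·0.0246^1.852 / (125^1.852·0.178^4.8704) = 1.883 m

h_f ≈ 1.88 m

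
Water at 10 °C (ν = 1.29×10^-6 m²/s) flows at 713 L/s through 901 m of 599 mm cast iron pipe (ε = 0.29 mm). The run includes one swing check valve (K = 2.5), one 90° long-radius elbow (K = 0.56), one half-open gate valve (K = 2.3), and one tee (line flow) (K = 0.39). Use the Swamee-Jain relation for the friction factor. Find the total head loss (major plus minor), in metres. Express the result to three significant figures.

H_L ≈ 10.3 m

V = 4Q/(πD²) = 2.530 m/s; V²/2g = 0.3263 m
Re = 1.17×10^6, ε/D = 4.84×10^-4 → f = 0.01711 (Swamee-Jain)
Major: h_f = f(L/D)·V²/2g = 0.01711·1504·0.3263 = 8.399 m
Minor: ΣK = 5.75; h_m = ΣK·V²/2g = 1.876 m
Total H_L = 8.399 + 1.876 = 10.27 m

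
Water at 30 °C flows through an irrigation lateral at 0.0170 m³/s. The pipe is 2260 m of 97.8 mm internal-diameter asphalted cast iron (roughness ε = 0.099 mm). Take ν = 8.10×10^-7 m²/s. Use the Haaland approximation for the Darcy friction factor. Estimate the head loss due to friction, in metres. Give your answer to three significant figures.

V = 4Q/(πD²) = 4·0.0170/(π·0.0978²) = 2.263 m/s
Re = VD/ν = 2.263·0.0978/8.10×10^-7 = 2.73×10^5 → turbulent
ε/D = 0.099/97.8 = 0.00101
Haaland: f = 0.02065
h_f = f(L/D)V²/(2g) = 0.02065·(2260/0.0978)·2.263²/(2·9.81) = 124.6 m

h_f ≈ 125 m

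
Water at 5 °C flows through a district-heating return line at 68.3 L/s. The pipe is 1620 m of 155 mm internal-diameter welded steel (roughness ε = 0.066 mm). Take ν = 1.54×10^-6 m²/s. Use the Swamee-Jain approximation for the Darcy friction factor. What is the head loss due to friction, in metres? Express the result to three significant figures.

h_f ≈ 123 m

V = 4Q/(πD²) = 4·0.0683/(π·0.155²) = 3.620 m/s
Re = VD/ν = 3.620·0.155/1.54×10^-6 = 3.64×10^5 → turbulent
ε/D = 0.066/155 = 4.26×10^-4
Swamee-Jain: f = 0.01764
h_f = f(L/D)V²/(2g) = 0.01764·(1620/0.155)·3.620²/(2·9.81) = 123.1 m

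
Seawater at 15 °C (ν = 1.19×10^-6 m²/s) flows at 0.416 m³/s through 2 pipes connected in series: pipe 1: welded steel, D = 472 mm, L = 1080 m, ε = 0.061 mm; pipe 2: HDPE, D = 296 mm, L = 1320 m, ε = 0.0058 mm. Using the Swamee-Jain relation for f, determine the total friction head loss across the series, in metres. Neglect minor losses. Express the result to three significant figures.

Pipe 1: V = 2.377 m/s, Re = 9.43×10^5, ε/D = 1.29×10^-4, f = 0.01398, h_1 = f(L/D)V²/2g = 9.215 m
Pipe 2: V = 6.045 m/s, Re = 1.50×10^6, ε/D = 1.96×10^-5, f = 0.01144, h_2 = f(L/D)V²/2g = 95.01 m
Series → Q common, losses add: H = Σh = 104.2 m

H ≈ 104 m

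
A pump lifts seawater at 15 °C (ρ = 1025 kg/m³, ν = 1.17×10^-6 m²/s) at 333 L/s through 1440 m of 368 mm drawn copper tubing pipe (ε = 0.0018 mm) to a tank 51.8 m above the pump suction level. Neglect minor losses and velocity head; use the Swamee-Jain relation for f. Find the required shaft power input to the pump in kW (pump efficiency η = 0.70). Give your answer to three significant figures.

V = 4Q/(πD²) = 3.131 m/s; Re = 9.85×10^5; ε/D = 4.89×10^-6; f = 0.01176
h_f = f(L/D)V²/2g = 22.99 m
Total head H = z + h_f = 51.8 + 22.99 = 74.79 m
P_hyd = ρgQH = 1025·9.81·0.333·74.79 = 250.4 kW
P_shaft = P_hyd/η = 250.4/0.70 = 357.7 kW

P_shaft ≈ 358 kW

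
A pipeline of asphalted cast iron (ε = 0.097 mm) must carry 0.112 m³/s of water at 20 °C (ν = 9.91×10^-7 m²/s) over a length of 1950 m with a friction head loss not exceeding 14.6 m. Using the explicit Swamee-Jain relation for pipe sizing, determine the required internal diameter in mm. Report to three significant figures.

Swamee-Jain (Type III): D = 0.66·[ε^1.25·(LQ²/(gh_f))^4.75 + ν·Q^9.4·(L/(gh_f))^5.2]^0.04
LQ²/(gh_f) = 0.1708; L/(gh_f) = 13.61
Term 1 = ε^1.25·(…)^4.75 = 2.18×10^-9; Term 2 = ν·Q^9.4·(…)^5.2 = 9.03×10^-10
D = 0.66·(2.18×10^-9 + 9.03×10^-10)^0.04 = 0.3014 m = 301 mm
Check: V = 1.57 m/s, Re = 4.78×10^5, f = 0.01660, h_f = 13.5 m ≈ 14.6 m ✓

D ≈ 301 mm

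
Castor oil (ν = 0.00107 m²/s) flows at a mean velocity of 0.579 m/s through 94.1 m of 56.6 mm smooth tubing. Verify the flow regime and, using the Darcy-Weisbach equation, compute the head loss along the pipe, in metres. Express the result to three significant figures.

Re = VD/ν = 0.579·0.05660/0.00107 = 30.6 → laminar (Re < 2300)
f = 64/Re = 2.090
h_f = f(L/D)V²/(2g) = 2.090·(94.1/0.05660)·0.579²/(2·9.81) = 59.36 m

h_f ≈ 59.4 m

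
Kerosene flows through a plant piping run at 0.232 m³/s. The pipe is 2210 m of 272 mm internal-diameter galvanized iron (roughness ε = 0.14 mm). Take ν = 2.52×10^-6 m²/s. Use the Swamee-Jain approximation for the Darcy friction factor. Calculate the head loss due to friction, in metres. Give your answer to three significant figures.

V = 4Q/(πD²) = 4·0.232/(π·0.272²) = 3.993 m/s
Re = VD/ν = 3.993·0.272/2.52×10^-6 = 4.31×10^5 → turbulent
ε/D = 0.14/272 = 5.15×10^-4
Swamee-Jain: f = 0.01801
h_f = f(L/D)V²/(2g) = 0.01801·(2210/0.272)·3.993²/(2·9.81) = 118.9 m

h_f ≈ 119 m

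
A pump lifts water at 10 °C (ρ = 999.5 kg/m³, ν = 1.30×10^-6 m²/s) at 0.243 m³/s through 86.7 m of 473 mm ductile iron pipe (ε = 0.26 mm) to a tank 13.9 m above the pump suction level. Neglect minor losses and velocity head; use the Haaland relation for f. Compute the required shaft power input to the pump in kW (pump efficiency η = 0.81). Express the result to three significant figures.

P_shaft ≈ 41.8 kW

V = 4Q/(πD²) = 1.383 m/s; Re = 5.03×10^5; ε/D = 5.50×10^-4; f = 0.01788
h_f = f(L/D)V²/2g = 0.3195 m
Total head H = z + h_f = 13.9 + 0.3195 = 14.22 m
P_hyd = ρgQH = 999.5·9.81·0.243·14.22 = 33.88 kW
P_shaft = P_hyd/η = 33.88/0.81 = 41.83 kW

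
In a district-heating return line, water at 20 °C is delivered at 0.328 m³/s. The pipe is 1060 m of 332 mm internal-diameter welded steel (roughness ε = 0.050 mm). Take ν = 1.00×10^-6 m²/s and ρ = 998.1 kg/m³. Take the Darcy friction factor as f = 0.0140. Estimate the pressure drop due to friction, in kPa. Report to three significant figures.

V = 4Q/(πD²) = 4·0.328/(π·0.332²) = 3.789 m/s
h_f = f(L/D)V²/(2g) = 0.01400·(1060/0.332)·3.789²/(2·9.81) = 32.70 m
Δp = ρg·h_f = 998.1·9.81·32.70 = 320.2 kPa

Δp ≈ 320 kPa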